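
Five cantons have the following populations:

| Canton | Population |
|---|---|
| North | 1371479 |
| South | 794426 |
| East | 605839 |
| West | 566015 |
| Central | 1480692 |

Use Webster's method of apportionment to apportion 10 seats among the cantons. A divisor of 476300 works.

North=3, South=2, East=1, West=1, Central=3

With modified divisor 476300: modified quotas North 2.879, South 1.668, East 1.272, West 1.188, Central 3.109.
Rounding to the nearest integer: North 3, South 2, East 1, West 1, Central 3 (total 10).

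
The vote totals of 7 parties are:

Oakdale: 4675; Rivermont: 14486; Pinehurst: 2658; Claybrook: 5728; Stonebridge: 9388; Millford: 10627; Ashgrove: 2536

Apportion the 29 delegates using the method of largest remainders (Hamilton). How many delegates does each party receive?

Total 50098; standard divisor 50098/29 ≈ 1727.517.
Standard quotas: Oakdale 2.7062, Rivermont 8.3854, Pinehurst 1.5386, Claybrook 3.3157, Stonebridge 5.4344, Millford 6.1516, Ashgrove 1.4680.
Lower quotas: Oakdale 2, Rivermont 8, Pinehurst 1, Claybrook 3, Stonebridge 5, Millford 6, Ashgrove 1 (sum 26, leaving 3 seats).
Remainders in descending order: Oakdale 0.7062, Pinehurst 0.5386, Ashgrove 0.4680, Stonebridge 0.4344, Rivermont 0.3854, Claybrook 0.3157, Millford 0.1516.
The surplus seats go to Oakdale, Pinehurst, Ashgrove.

Oakdale=3, Rivermont=8, Pinehurst=2, Claybrook=3, Stonebridge=5, Millford=6, Ashgrove=2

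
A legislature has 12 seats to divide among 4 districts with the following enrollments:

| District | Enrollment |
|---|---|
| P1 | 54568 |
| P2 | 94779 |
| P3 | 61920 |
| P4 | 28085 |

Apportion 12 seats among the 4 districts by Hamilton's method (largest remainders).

Total 239352; standard divisor 239352/12 = 19946.
Standard quotas: P1 2.7358, P2 4.7518, P3 3.1044, P4 1.4081.
Lower quotas: P1 2, P2 4, P3 3, P4 1 (sum 10, leaving 2 seats).
Remainders in descending order: P2 0.7518, P1 0.7358, P4 0.4081, P3 0.1044.
Largest remainders: P2, P1 receive the extra seats.

P1 3, P2 5, P3 3, P4 1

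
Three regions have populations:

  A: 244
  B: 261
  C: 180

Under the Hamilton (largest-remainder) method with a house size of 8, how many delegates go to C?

2

The standard divisor is 685/8 ≈ 85.625.
Standard quotas: A 2.850, B 3.048, C 2.102.
Lower quotas: A 2, B 3, C 2 (sum 7, leaving 1 seat).
Remainders in descending order: A 0.850, C 0.102, B 0.048.
Largest remainder: A receives the extra seat.
C receives 2.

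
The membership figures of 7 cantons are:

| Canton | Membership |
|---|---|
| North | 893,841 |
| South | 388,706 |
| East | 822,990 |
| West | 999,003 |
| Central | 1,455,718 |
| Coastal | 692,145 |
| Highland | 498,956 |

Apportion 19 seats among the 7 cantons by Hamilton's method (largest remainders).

North 3, South 1, East 3, West 3, Central 5, Coastal 2, Highland 2

Standard divisor: 5751359 ÷ 19 ≈ 302703.105.
Standard quotas: North 2.9529, South 1.2841, East 2.7188, West 3.3003, Central 4.8091, Coastal 2.2865, Highland 1.6483.
Lower quotas: North 2, South 1, East 2, West 3, Central 4, Coastal 2, Highland 1 (sum 15, leaving 4 seats).
Remainders in descending order: North 0.9529, Central 0.8091, East 0.7188, Highland 0.6483, West 0.3003, Coastal 0.2865, South 0.2841.
Largest remainders: North, Central, East, Highland receive the extra seats.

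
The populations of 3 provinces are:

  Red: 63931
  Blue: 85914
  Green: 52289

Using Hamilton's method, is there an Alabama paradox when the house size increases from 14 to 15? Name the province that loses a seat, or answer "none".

none

At 14 seats: Red 4, Blue 6, Green 4.
At 15 seats: Red 5, Blue 6, Green 4.
No province's allocation decreased.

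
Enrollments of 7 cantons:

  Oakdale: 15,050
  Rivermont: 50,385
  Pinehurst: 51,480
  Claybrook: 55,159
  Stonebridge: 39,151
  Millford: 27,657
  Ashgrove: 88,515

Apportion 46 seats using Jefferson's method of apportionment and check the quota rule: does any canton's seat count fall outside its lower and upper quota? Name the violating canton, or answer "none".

none

Standard quotas: Oakdale 2.115, Rivermont 7.079, Pinehurst 7.233, Claybrook 7.750, Stonebridge 5.501, Millford 3.886, Ashgrove 12.437.
Jefferson allocation: Oakdale 2, Rivermont 7, Pinehurst 7, Claybrook 8, Stonebridge 5, Millford 4, Ashgrove 13.
Every allocation lies between the lower and upper quota.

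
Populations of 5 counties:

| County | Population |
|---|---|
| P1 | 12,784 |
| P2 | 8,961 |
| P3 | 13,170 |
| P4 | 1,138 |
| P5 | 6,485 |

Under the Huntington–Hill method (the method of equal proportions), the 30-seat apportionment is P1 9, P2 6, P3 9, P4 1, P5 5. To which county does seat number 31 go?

Priority for the next seat is population ÷ (√(s·(s+1))).
Priorities: P1 1347.552, P2 1382.712, P3 1388.240, P4 804.688, P5 1183.994.
Highest priority: P3.

P3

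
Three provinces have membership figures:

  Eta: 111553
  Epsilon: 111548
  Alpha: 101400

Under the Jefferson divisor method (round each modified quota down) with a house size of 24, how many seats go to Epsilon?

8

Standard divisor 324501/24 ≈ 13520.875; standard quotas: Eta 8.250, Epsilon 8.250, Alpha 7.500.
Rounding down gives 8, 8, 7 = 23 seats, so the divisor must be adjusted.
With modified divisor 12500: modified quotas Eta 8.924, Epsilon 8.924, Alpha 8.112.
Rounding down: Eta 8, Epsilon 8, Alpha 8 (total 24).
Epsilon receives 8.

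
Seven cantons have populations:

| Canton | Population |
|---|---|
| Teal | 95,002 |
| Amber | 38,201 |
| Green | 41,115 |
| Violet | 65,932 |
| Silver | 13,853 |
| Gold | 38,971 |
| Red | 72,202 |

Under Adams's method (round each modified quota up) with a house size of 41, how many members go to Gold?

5

Standard divisor 365276/41 ≈ 8909.171; standard quotas: Teal 10.663, Amber 4.288, Green 4.615, Violet 7.400, Silver 1.555, Gold 4.374, Red 8.104.
Rounding up gives 11, 5, 5, 8, 2, 5, 9 = 45 seats, so the divisor must be adjusted.
With modified divisor 9600: modified quotas Teal 9.896, Amber 3.979, Green 4.283, Violet 6.868, Silver 1.443, Gold 4.059, Red 7.521.
Rounding up: Teal 10, Amber 4, Green 5, Violet 7, Silver 2, Gold 5, Red 8 (total 41).
Gold receives 5.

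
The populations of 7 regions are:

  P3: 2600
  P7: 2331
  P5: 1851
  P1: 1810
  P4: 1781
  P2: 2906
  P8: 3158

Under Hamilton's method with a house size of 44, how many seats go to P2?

8

Standard divisor: 16437 ÷ 44 ≈ 373.568.
Standard quotas: P3 6.960, P7 6.240, P5 4.955, P1 4.845, P4 4.768, P2 7.779, P8 8.454.
Lower quotas: P3 6, P7 6, P5 4, P1 4, P4 4, P2 7, P8 8 (sum 39, leaving 5 seats).
Remainders in descending order: P3 0.960, P5 0.955, P1 0.845, P2 0.779, P4 0.768, P8 0.454, P7 0.240.
Largest remainders: P3, P5, P1, P2, P4 receive the extra seats.
P2 receives 8.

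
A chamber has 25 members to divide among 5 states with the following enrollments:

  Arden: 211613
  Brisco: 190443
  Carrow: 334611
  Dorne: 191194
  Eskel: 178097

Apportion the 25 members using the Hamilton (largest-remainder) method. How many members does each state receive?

Total 1105958; standard divisor 1105958/25 ≈ 44238.32.
Standard quotas: Arden 4.7835, Brisco 4.3049, Carrow 7.5638, Dorne 4.3219, Eskel 4.0259.
Lower quotas: Arden 4, Brisco 4, Carrow 7, Dorne 4, Eskel 4 (sum 23, leaving 2 seats).
Remainders in descending order: Arden 0.7835, Carrow 0.5638, Dorne 0.3219, Brisco 0.3049, Eskel 0.0259.
The surplus seats go to Arden, Carrow.

Arden 5, Brisco 4, Carrow 8, Dorne 4, Eskel 4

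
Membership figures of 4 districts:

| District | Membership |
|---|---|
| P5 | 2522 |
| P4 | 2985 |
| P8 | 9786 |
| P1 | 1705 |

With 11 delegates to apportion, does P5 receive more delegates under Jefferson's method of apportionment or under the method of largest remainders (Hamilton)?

Jefferson: P5 1, P4 2, P8 7, P1 1.
Hamilton: P5 2, P4 2, P8 6, P1 1.
P5 gets 1 under Jefferson and 2 under Hamilton.

Hamilton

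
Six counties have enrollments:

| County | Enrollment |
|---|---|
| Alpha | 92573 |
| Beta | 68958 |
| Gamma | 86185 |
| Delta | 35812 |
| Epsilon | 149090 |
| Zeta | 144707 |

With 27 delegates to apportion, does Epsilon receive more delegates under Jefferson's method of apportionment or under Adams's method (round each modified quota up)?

Jefferson: Alpha 4, Beta 3, Gamma 4, Delta 1, Epsilon 8, Zeta 7.
Adams: Alpha 4, Beta 3, Gamma 4, Delta 2, Epsilon 7, Zeta 7.
Epsilon gets 8 under Jefferson and 7 under Adams.

Jefferson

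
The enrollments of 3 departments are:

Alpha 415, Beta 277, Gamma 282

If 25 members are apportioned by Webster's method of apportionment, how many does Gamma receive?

7

Standard divisor 974/25 ≈ 38.96; standard quotas: Alpha 10.652, Beta 7.110, Gamma 7.238.
Rounding to the nearest integer gives Alpha 11, Beta 7, Gamma 7 — total 25, matching the house size, so no adjustment is needed.
Gamma receives 7.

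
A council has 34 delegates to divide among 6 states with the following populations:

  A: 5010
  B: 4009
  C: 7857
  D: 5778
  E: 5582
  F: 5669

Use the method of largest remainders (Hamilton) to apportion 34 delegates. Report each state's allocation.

A=5, B=4, C=8, D=6, E=5, F=6

Total 33905; standard divisor 33905/34 ≈ 997.206.
Standard quotas: A 5.0240, B 4.0202, C 7.8790, D 5.7942, E 5.5976, F 5.6849.
Lower quotas: A 5, B 4, C 7, D 5, E 5, F 5 (sum 31, leaving 3 seats).
Remainders in descending order: C 0.8790, D 0.7942, F 0.6849, E 0.5976, A 0.0240, B 0.0202.
The surplus seats go to C, D, F.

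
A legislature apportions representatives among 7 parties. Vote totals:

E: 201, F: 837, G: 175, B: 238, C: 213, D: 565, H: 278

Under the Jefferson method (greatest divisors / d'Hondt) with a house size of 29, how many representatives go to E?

Standard divisor 2507/29 ≈ 86.448; standard quotas: E 2.325, F 9.682, G 2.024, B 2.753, C 2.464, D 6.536, H 3.216.
Rounding down gives 2, 9, 2, 2, 2, 6, 3 = 26 seats, so the divisor must be adjusted.
With modified divisor 78: modified quotas E 2.577, F 10.731, G 2.244, B 3.051, C 2.731, D 7.244, H 3.564.
Rounding down: E 2, F 10, G 2, B 3, C 2, D 7, H 3 (total 29).
E receives 2.

2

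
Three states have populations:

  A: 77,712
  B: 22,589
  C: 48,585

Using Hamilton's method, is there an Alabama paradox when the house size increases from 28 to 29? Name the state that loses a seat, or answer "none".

At 28 seats: A 15, B 4, C 9.
At 29 seats: A 15, B 4, C 10.
No state's allocation decreased.

none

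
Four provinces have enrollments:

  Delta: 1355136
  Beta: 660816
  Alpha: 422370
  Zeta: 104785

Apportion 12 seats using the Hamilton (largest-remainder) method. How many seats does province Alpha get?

2

Standard divisor: 2543107 ÷ 12 ≈ 211925.583.
Standard quotas: Delta 6.3944, Beta 3.1182, Alpha 1.9930, Zeta 0.4944.
Lower quotas: Delta 6, Beta 3, Alpha 1, Zeta 0 (sum 10, leaving 2 seats).
Remainders in descending order: Alpha 0.9930, Zeta 0.4944, Delta 0.3944, Beta 0.1182.
The surplus seats go to Alpha, Zeta.
Alpha receives 2.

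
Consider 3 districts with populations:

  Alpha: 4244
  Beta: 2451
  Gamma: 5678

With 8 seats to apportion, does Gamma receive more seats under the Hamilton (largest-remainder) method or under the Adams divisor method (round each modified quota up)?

Hamilton: Alpha 3, Beta 1, Gamma 4.
Adams: Alpha 3, Beta 2, Gamma 3.
Gamma gets 4 under Hamilton and 3 under Adams.

Hamilton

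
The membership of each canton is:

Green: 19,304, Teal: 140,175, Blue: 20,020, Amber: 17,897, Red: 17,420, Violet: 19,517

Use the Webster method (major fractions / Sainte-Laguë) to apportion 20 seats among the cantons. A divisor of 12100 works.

Green=2, Teal=12, Blue=2, Amber=1, Red=1, Violet=2

With modified divisor 12100: modified quotas Green 1.595, Teal 11.585, Blue 1.655, Amber 1.479, Red 1.440, Violet 1.613.
Rounding to the nearest integer: Green 2, Teal 12, Blue 2, Amber 1, Red 1, Violet 2 (total 20).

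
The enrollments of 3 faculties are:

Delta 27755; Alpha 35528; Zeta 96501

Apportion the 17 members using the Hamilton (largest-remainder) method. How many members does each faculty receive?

Delta 3, Alpha 4, Zeta 10

Standard divisor: 159784 ÷ 17 ≈ 9399.059.
Standard quotas: Delta 2.9530, Alpha 3.7800, Zeta 10.2671.
Lower quotas: Delta 2, Alpha 3, Zeta 10 (sum 15, leaving 2 seats).
Remainders in descending order: Delta 0.9530, Alpha 0.7800, Zeta 0.2671.
Largest remainders: Delta, Alpha receive the extra seats.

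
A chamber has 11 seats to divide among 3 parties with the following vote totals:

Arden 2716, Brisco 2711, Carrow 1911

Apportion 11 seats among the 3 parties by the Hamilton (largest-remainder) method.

Arden 4; Brisco 4; Carrow 3

Standard divisor: 7338 ÷ 11 ≈ 667.091.
Standard quotas: Arden 4.071, Brisco 4.064, Carrow 2.865.
Lower quotas: Arden 4, Brisco 4, Carrow 2 (sum 10, leaving 1 seat).
Remainders in descending order: Carrow 0.865, Arden 0.071, Brisco 0.064.
The surplus seat goes to Carrow.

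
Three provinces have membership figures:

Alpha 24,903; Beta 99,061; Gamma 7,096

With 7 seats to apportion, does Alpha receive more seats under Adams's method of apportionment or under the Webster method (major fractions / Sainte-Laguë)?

Adams

Adams: Alpha 2, Beta 4, Gamma 1.
Webster: Alpha 1, Beta 6, Gamma 0.
Alpha gets 2 under Adams and 1 under Webster.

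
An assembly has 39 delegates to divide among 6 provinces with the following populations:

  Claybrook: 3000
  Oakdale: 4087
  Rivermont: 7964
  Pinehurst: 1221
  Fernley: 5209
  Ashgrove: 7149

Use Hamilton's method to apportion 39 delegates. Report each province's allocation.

Claybrook=4, Oakdale=5, Rivermont=11, Pinehurst=2, Fernley=7, Ashgrove=10

Total 28630; standard divisor 28630/39 ≈ 734.103.
Standard quotas: Claybrook 4.0866, Oakdale 5.5673, Rivermont 10.8486, Pinehurst 1.6633, Fernley 7.0957, Ashgrove 9.7384.
Lower quotas: Claybrook 4, Oakdale 5, Rivermont 10, Pinehurst 1, Fernley 7, Ashgrove 9 (sum 36, leaving 3 seats).
Remainders in descending order: Rivermont 0.8486, Ashgrove 0.7384, Pinehurst 0.6633, Oakdale 0.5673, Fernley 0.0957, Claybrook 0.0866.
Largest remainders: Rivermont, Ashgrove, Pinehurst receive the extra seats.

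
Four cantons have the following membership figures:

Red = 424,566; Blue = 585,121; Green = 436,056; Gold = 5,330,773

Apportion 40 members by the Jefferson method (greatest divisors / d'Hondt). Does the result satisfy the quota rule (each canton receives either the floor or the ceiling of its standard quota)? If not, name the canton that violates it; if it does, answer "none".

Standard quotas: Red 2.506, Blue 3.454, Green 2.574, Gold 31.466.
Jefferson allocation: Red 2, Blue 3, Green 2, Gold 33.
Gold has quota 31.466 (lower 31, upper 32) but receives 33 — outside the quota interval.

Gold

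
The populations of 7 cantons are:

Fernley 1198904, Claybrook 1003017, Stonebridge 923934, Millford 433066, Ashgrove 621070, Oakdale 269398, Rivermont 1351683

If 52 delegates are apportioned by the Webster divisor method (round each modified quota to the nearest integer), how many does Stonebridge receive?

8

Standard divisor 5801072/52 ≈ 111559.077; standard quotas: Fernley 10.747, Claybrook 8.991, Stonebridge 8.282, Millford 3.882, Ashgrove 5.567, Oakdale 2.415, Rivermont 12.116.
Rounding to the nearest integer gives Fernley 11, Claybrook 9, Stonebridge 8, Millford 4, Ashgrove 6, Oakdale 2, Rivermont 12 — total 52, matching the house size, so no adjustment is needed.
Stonebridge receives 8.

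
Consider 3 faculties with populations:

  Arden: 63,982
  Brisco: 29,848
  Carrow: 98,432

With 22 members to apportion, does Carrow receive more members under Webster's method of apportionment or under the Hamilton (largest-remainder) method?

Webster

Webster: Arden 7, Brisco 3, Carrow 12.
Hamilton: Arden 7, Brisco 4, Carrow 11.
Carrow gets 12 under Webster and 11 under Hamilton.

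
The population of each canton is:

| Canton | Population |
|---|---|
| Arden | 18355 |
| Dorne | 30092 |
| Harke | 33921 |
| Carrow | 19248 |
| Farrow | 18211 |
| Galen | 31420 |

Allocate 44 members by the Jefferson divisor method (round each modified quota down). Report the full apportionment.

Standard divisor 151247/44 ≈ 3437.432; standard quotas: Arden 5.340, Dorne 8.754, Harke 9.868, Carrow 5.600, Farrow 5.298, Galen 9.141.
Rounding down gives 5, 8, 9, 5, 5, 9 = 41 seats, so the divisor must be adjusted.
With modified divisor 3180: modified quotas Arden 5.772, Dorne 9.463, Harke 10.667, Carrow 6.053, Farrow 5.727, Galen 9.881.
Rounding down: Arden 5, Dorne 9, Harke 10, Carrow 6, Farrow 5, Galen 9 (total 44).

Arden=5, Dorne=9, Harke=10, Carrow=6, Farrow=5, Galen=9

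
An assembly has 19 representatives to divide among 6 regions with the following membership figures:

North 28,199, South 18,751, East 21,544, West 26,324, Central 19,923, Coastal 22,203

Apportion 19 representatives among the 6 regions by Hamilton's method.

The standard divisor is 136944/19 ≈ 7207.579.
Standard quotas: North 3.9124, South 2.6016, East 2.9891, West 3.6523, Central 2.7642, Coastal 3.0805.
Lower quotas: North 3, South 2, East 2, West 3, Central 2, Coastal 3 (sum 15, leaving 4 seats).
Remainders in descending order: East 0.9891, North 0.9124, Central 0.7642, West 0.6523, South 0.6016, Coastal 0.0805.
Largest remainders: East, North, Central, West receive the extra seats.

North 4, South 2, East 3, West 4, Central 3, Coastal 3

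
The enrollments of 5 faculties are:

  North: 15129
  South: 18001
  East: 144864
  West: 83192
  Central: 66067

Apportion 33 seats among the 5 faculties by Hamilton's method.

North 1, South 2, East 15, West 8, Central 7

The standard divisor is 327253/33 ≈ 9916.758.
Standard quotas: North 1.5256, South 1.8152, East 14.6080, West 8.3890, Central 6.6622.
Lower quotas: North 1, South 1, East 14, West 8, Central 6 (sum 30, leaving 3 seats).
Remainders in descending order: South 0.8152, Central 0.6622, East 0.6080, North 0.5256, West 0.3890.
Largest remainders: South, Central, East receive the extra seats.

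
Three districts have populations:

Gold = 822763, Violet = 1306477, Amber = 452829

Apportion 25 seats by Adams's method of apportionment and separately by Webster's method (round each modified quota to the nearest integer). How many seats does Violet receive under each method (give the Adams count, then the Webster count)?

Adams: Gold 8, Violet 12, Amber 5.
Webster: Gold 8, Violet 13, Amber 4.
Violet gets 12 under Adams and 13 under Webster.

12 and 13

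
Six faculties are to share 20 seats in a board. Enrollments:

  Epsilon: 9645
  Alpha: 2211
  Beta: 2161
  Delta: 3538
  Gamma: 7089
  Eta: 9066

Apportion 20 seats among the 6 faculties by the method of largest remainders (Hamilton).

Standard divisor: 33710 ÷ 20 ≈ 1685.5.
Standard quotas: Epsilon 5.7223, Alpha 1.3118, Beta 1.2821, Delta 2.0991, Gamma 4.2059, Eta 5.3788.
Lower quotas: Epsilon 5, Alpha 1, Beta 1, Delta 2, Gamma 4, Eta 5 (sum 18, leaving 2 seats).
Remainders in descending order: Epsilon 0.7223, Eta 0.3788, Alpha 0.3118, Beta 0.2821, Gamma 0.2059, Delta 0.0991.
Largest remainders: Epsilon, Eta receive the extra seats.

Epsilon: 6, Alpha: 1, Beta: 1, Delta: 2, Gamma: 4, Eta: 6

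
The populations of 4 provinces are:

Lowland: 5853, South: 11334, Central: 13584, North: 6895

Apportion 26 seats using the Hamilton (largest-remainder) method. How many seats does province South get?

8

The standard divisor is 37666/26 ≈ 1448.692.
Standard quotas: Lowland 4.0402, South 7.8236, Central 9.3767, North 4.7595.
Lower quotas: Lowland 4, South 7, Central 9, North 4 (sum 24, leaving 2 seats).
Remainders in descending order: South 0.8236, North 0.7595, Central 0.3767, Lowland 0.0402.
The surplus seats go to South, North.
South receives 8.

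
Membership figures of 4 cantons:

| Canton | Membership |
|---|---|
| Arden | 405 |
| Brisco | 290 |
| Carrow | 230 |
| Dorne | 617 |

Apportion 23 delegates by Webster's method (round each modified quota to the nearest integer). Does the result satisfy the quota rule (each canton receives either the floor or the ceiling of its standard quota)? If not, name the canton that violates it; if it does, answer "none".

none

Standard quotas: Arden 6.041, Brisco 4.326, Carrow 3.431, Dorne 9.203.
Webster allocation: Arden 6, Brisco 4, Carrow 4, Dorne 9.
Every allocation lies between the lower and upper quota.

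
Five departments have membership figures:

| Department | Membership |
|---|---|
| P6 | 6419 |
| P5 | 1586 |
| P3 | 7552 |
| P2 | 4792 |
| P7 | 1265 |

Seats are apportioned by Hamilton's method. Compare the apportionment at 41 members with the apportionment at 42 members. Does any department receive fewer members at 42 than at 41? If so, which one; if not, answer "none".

At 41 seats: P6 12, P5 3, P3 14, P2 9, P7 3.
At 42 seats: P6 13, P5 3, P3 15, P2 9, P7 2.
P7 drops from 3 to 2.

P7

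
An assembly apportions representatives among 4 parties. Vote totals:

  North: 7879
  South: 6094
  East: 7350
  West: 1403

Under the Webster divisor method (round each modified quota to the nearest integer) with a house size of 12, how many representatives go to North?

Standard divisor 22726/12 ≈ 1893.833; standard quotas: North 4.160, South 3.218, East 3.881, West 0.741.
Rounding to the nearest integer gives North 4, South 3, East 4, West 1 — total 12, matching the house size, so no adjustment is needed.
North receives 4.

4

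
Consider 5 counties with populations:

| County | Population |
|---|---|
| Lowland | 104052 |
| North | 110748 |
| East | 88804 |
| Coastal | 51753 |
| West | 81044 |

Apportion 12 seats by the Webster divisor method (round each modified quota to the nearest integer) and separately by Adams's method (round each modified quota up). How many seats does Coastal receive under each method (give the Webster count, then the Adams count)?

1 and 2

Webster: Lowland 3, North 3, East 3, Coastal 1, West 2.
Adams: Lowland 3, North 3, East 2, Coastal 2, West 2.
Coastal gets 1 under Webster and 2 under Adams.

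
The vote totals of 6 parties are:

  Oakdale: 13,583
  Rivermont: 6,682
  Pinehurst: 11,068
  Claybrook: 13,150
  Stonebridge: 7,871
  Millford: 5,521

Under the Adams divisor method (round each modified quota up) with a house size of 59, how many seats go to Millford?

6

Standard divisor 57875/59 ≈ 980.932; standard quotas: Oakdale 13.847, Rivermont 6.812, Pinehurst 11.283, Claybrook 13.406, Stonebridge 8.024, Millford 5.628.
Rounding up gives 14, 7, 12, 14, 9, 6 = 62 seats, so the divisor must be adjusted.
With modified divisor 1030: modified quotas Oakdale 13.187, Rivermont 6.487, Pinehurst 10.746, Claybrook 12.767, Stonebridge 7.642, Millford 5.360.
Rounding up: Oakdale 14, Rivermont 7, Pinehurst 11, Claybrook 13, Stonebridge 8, Millford 6 (total 59).
Millford receives 6.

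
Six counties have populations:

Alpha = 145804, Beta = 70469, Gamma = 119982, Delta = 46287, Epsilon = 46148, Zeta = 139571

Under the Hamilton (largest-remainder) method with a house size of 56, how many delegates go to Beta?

Standard divisor: 568261 ÷ 56 ≈ 10147.518.
Standard quotas: Alpha 14.3684, Beta 6.9445, Gamma 11.8238, Delta 4.5614, Epsilon 4.5477, Zeta 13.7542.
Lower quotas: Alpha 14, Beta 6, Gamma 11, Delta 4, Epsilon 4, Zeta 13 (sum 52, leaving 4 seats).
Remainders in descending order: Beta 0.9445, Gamma 0.8238, Zeta 0.7542, Delta 0.5614, Epsilon 0.5477, Alpha 0.3684.
Largest remainders: Beta, Gamma, Zeta, Delta receive the extra seats.
Beta receives 7.

7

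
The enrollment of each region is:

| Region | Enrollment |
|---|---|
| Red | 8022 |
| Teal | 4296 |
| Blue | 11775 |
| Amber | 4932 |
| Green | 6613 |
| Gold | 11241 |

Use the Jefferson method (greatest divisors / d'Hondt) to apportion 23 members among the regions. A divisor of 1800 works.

Red 4, Teal 2, Blue 6, Amber 2, Green 3, Gold 6

With modified divisor 1800: modified quotas Red 4.457, Teal 2.387, Blue 6.542, Amber 2.740, Green 3.674, Gold 6.245.
Rounding down: Red 4, Teal 2, Blue 6, Amber 2, Green 3, Gold 6 (total 23).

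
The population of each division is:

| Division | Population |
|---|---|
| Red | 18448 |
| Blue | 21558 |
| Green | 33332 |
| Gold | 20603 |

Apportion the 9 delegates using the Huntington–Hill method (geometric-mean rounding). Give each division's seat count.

Red 2, Blue 2, Green 3, Gold 2

With divisor 11333: modified quotas Red 1.628, Blue 1.902, Green 2.941, Gold 1.818.
Geometric-mean thresholds: Red √(1·2)=1.414, Blue √(1·2)=1.414, Green √(2·3)=2.449, Gold √(1·2)=1.414.
Each quota rounded against its threshold gives Red 2, Blue 2, Green 3, Gold 2 (total 9).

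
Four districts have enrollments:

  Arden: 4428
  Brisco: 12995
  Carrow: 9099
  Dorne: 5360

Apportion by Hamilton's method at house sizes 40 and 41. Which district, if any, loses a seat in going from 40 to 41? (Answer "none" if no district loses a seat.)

At 40 seats: Arden 6, Brisco 16, Carrow 11, Dorne 7.
At 41 seats: Arden 5, Brisco 17, Carrow 12, Dorne 7.
Arden drops from 6 to 5.

Arden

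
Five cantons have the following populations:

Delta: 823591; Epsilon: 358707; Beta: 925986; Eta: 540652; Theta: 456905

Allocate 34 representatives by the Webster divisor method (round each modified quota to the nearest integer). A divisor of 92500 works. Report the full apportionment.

With modified divisor 92500: modified quotas Delta 8.904, Epsilon 3.878, Beta 10.011, Eta 5.845, Theta 4.940.
Rounding to the nearest integer: Delta 9, Epsilon 4, Beta 10, Eta 6, Theta 5 (total 34).

Delta=9, Epsilon=4, Beta=10, Eta=6, Theta=5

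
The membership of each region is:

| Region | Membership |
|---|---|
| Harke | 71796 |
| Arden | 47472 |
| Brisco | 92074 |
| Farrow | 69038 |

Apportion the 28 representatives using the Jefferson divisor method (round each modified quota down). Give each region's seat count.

Harke 7, Arden 5, Brisco 9, Farrow 7

Standard divisor 280380/28 ≈ 10013.571; standard quotas: Harke 7.170, Arden 4.741, Brisco 9.195, Farrow 6.894.
Rounding down gives 7, 4, 9, 6 = 26 seats, so the divisor must be adjusted.
With modified divisor 9400: modified quotas Harke 7.638, Arden 5.050, Brisco 9.795, Farrow 7.344.
Rounding down: Harke 7, Arden 5, Brisco 9, Farrow 7 (total 28).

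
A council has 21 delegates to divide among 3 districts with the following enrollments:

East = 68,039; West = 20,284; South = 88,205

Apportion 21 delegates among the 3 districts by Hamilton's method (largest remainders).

East 8, West 2, South 11

The standard divisor is 176528/21 ≈ 8406.095.
Standard quotas: East 8.0940, West 2.4130, South 10.4930.
Lower quotas: East 8, West 2, South 10 (sum 20, leaving 1 seat).
Remainders in descending order: South 0.4930, West 0.4130, East 0.0940.
Largest remainder: South receives the extra seat.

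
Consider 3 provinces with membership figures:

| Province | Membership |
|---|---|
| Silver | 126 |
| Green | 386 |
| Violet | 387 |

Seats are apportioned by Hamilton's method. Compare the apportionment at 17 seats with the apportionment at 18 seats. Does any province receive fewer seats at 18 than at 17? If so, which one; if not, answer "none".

Silver

At 17 seats: Silver 3, Green 7, Violet 7.
At 18 seats: Silver 2, Green 8, Violet 8.
Silver drops from 3 to 2.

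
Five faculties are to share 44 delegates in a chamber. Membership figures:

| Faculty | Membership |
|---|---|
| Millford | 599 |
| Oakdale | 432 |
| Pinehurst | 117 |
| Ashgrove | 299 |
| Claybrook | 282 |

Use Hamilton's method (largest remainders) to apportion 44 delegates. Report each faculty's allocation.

Millford=15; Oakdale=11; Pinehurst=3; Ashgrove=8; Claybrook=7

The standard divisor is 1729/44 ≈ 39.295.
Standard quotas: Millford 15.243, Oakdale 10.994, Pinehurst 2.977, Ashgrove 7.609, Claybrook 7.176.
Lower quotas: Millford 15, Oakdale 10, Pinehurst 2, Ashgrove 7, Claybrook 7 (sum 41, leaving 3 seats).
Remainders in descending order: Oakdale 0.994, Pinehurst 0.977, Ashgrove 0.609, Millford 0.243, Claybrook 0.176.
The surplus seats go to Oakdale, Pinehurst, Ashgrove.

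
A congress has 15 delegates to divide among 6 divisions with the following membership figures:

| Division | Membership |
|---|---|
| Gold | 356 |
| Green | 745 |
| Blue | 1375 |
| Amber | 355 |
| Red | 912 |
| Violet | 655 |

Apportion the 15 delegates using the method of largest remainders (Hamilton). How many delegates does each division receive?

Total 4398; standard divisor 4398/15 ≈ 293.2.
Standard quotas: Gold 1.214, Green 2.541, Blue 4.690, Amber 1.211, Red 3.111, Violet 2.234.
Lower quotas: Gold 1, Green 2, Blue 4, Amber 1, Red 3, Violet 2 (sum 13, leaving 2 seats).
Remainders in descending order: Blue 0.690, Green 0.541, Violet 0.234, Gold 0.214, Amber 0.211, Red 0.111.
The surplus seats go to Blue, Green.

Gold: 1; Green: 3; Blue: 5; Amber: 1; Red: 3; Violet: 2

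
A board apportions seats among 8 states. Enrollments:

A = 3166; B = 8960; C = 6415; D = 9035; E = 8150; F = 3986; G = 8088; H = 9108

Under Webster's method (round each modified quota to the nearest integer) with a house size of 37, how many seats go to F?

3

Standard divisor 56908/37 ≈ 1538.054; standard quotas: A 2.058, B 5.826, C 4.171, D 5.874, E 5.299, F 2.592, G 5.259, H 5.922.
Rounding to the nearest integer gives A 2, B 6, C 4, D 6, E 5, F 3, G 5, H 6 — total 37, matching the house size, so no adjustment is needed.
F receives 3.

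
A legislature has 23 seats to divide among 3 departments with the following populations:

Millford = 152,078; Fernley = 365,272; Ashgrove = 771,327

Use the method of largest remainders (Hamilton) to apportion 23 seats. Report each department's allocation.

The standard divisor is 1288677/23 ≈ 56029.435.
Standard quotas: Millford 2.7143, Fernley 6.5193, Ashgrove 13.7665.
Lower quotas: Millford 2, Fernley 6, Ashgrove 13 (sum 21, leaving 2 seats).
Remainders in descending order: Ashgrove 0.7665, Millford 0.7143, Fernley 0.5193.
Largest remainders: Ashgrove, Millford receive the extra seats.

Millford=3, Fernley=6, Ashgrove=14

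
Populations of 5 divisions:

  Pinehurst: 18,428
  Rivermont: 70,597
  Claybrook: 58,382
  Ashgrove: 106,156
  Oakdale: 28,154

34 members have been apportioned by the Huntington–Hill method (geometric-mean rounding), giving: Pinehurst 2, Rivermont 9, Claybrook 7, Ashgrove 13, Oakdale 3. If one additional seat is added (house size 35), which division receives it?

Priority for the next seat is population ÷ (√(s·(s+1))).
Priorities: Pinehurst 7523.199, Rivermont 7441.577, Claybrook 7801.623, Ashgrove 7868.806, Oakdale 8127.360.
Highest priority: Oakdale.

Oakdale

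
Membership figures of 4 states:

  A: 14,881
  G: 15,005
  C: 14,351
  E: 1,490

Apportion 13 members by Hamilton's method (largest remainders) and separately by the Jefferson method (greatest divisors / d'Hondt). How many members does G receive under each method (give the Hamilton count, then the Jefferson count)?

Hamilton: A 4, G 4, C 4, E 1.
Jefferson: A 4, G 5, C 4, E 0.
G gets 4 under Hamilton and 5 under Jefferson.

4 and 5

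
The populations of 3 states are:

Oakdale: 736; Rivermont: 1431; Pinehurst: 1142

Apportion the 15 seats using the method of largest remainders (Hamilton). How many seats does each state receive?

Oakdale 3, Rivermont 7, Pinehurst 5

Total 3309; standard divisor 3309/15 ≈ 220.6.
Standard quotas: Oakdale 3.336, Rivermont 6.487, Pinehurst 5.177.
Lower quotas: Oakdale 3, Rivermont 6, Pinehurst 5 (sum 14, leaving 1 seat).
Remainders in descending order: Rivermont 0.487, Oakdale 0.336, Pinehurst 0.177.
Largest remainder: Rivermont receives the extra seat.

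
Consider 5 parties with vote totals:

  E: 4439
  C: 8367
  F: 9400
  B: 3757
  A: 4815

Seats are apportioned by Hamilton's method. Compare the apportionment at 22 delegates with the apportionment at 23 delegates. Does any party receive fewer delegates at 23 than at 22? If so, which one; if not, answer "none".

none

At 22 seats: E 3, C 6, F 7, B 3, A 3.
At 23 seats: E 3, C 6, F 7, B 3, A 4.
No party's allocation decreased.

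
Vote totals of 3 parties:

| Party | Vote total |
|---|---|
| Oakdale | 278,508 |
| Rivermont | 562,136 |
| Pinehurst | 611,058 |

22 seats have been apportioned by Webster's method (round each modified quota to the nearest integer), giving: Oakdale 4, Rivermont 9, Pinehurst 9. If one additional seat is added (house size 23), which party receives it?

Pinehurst

Priority for the next seat is population ÷ (current seats + 0.5).
Priorities: Oakdale 61890.667, Rivermont 59172.211, Pinehurst 64321.895.
Highest priority: Pinehurst.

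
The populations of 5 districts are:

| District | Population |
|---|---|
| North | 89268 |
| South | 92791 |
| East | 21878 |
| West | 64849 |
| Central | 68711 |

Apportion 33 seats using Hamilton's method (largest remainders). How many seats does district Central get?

Total 337497; standard divisor 337497/33 ≈ 10227.182.
Standard quotas: North 8.7285, South 9.0730, East 2.1392, West 6.3408, Central 6.7185.
Lower quotas: North 8, South 9, East 2, West 6, Central 6 (sum 31, leaving 2 seats).
Remainders in descending order: North 0.7285, Central 0.7185, West 0.3408, East 0.1392, South 0.0730.
The surplus seats go to North, Central.
Central receives 7.

7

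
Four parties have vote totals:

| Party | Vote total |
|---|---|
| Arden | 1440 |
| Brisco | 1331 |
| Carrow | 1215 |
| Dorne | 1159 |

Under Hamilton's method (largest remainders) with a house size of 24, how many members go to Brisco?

6

Standard divisor: 5145 ÷ 24 ≈ 214.375.
Standard quotas: Arden 6.717, Brisco 6.209, Carrow 5.668, Dorne 5.406.
Lower quotas: Arden 6, Brisco 6, Carrow 5, Dorne 5 (sum 22, leaving 2 seats).
Remainders in descending order: Arden 0.717, Carrow 0.668, Dorne 0.406, Brisco 0.209.
The surplus seats go to Arden, Carrow.
Brisco receives 6.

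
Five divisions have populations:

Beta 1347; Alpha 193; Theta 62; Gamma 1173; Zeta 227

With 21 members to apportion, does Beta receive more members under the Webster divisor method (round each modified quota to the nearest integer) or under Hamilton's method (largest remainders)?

Webster: Beta 10, Alpha 1, Theta 0, Gamma 8, Zeta 2.
Hamilton: Beta 9, Alpha 1, Theta 1, Gamma 8, Zeta 2.
Beta gets 10 under Webster and 9 under Hamilton.

Webster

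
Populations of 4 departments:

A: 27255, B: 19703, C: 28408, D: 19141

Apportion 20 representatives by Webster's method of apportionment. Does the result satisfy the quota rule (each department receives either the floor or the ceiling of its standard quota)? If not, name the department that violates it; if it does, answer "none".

Standard quotas: A 5.768, B 4.170, C 6.012, D 4.051.
Webster allocation: A 6, B 4, C 6, D 4.
Every allocation lies between the lower and upper quota.

none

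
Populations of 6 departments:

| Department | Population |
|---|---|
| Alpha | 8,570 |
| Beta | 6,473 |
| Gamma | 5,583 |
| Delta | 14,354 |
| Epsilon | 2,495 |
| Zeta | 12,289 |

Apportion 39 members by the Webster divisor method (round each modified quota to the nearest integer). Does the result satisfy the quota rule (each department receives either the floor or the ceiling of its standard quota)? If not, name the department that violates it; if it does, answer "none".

none

Standard quotas: Alpha 6.716, Beta 5.073, Gamma 4.375, Delta 11.249, Epsilon 1.955, Zeta 9.631.
Webster allocation: Alpha 7, Beta 5, Gamma 4, Delta 11, Epsilon 2, Zeta 10.
Every allocation lies between the lower and upper quota.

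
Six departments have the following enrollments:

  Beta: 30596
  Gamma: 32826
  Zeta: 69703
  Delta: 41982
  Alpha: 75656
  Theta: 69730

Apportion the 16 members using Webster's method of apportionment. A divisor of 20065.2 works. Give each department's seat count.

With modified divisor 20065.2: modified quotas Beta 1.525, Gamma 1.636, Zeta 3.474, Delta 2.092, Alpha 3.771, Theta 3.475.
Rounding to the nearest integer: Beta 2, Gamma 2, Zeta 3, Delta 2, Alpha 4, Theta 3 (total 16).

Beta 2; Gamma 2; Zeta 3; Delta 2; Alpha 4; Theta 3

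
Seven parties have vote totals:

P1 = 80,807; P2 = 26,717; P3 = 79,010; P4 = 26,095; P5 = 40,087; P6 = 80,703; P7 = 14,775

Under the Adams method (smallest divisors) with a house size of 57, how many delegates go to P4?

4

Standard divisor 348194/57 ≈ 6108.667; standard quotas: P1 13.228, P2 4.374, P3 12.934, P4 4.272, P5 6.562, P6 13.211, P7 2.419.
Rounding up gives 14, 5, 13, 5, 7, 14, 3 = 61 seats, so the divisor must be adjusted.
With modified divisor 6600: modified quotas P1 12.243, P2 4.048, P3 11.971, P4 3.954, P5 6.074, P6 12.228, P7 2.239.
Rounding up: P1 13, P2 5, P3 12, P4 4, P5 7, P6 13, P7 3 (total 57).
P4 receives 4.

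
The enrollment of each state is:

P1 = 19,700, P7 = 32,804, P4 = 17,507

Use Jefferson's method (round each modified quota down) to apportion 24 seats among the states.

P1: 7; P7: 11; P4: 6

Standard divisor 70011/24 ≈ 2917.125; standard quotas: P1 6.753, P7 11.245, P4 6.001.
Rounding down gives 6, 11, 6 = 23 seats, so the divisor must be adjusted.
With modified divisor 2800: modified quotas P1 7.036, P7 11.716, P4 6.253.
Rounding down: P1 7, P7 11, P4 6 (total 24).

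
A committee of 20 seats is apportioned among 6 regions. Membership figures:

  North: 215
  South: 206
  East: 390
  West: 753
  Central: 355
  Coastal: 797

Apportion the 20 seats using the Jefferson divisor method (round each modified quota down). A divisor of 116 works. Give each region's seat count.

North 1, South 1, East 3, West 6, Central 3, Coastal 6

With modified divisor 116: modified quotas North 1.853, South 1.776, East 3.362, West 6.491, Central 3.060, Coastal 6.871.
Rounding down: North 1, South 1, East 3, West 6, Central 3, Coastal 6 (total 20).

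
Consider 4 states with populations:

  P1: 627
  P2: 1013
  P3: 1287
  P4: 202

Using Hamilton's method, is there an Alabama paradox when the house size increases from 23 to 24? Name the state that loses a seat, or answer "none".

At 23 seats: P1 5, P2 7, P3 9, P4 2.
At 24 seats: P1 5, P2 8, P3 10, P4 1.
P4 drops from 2 to 1.

P4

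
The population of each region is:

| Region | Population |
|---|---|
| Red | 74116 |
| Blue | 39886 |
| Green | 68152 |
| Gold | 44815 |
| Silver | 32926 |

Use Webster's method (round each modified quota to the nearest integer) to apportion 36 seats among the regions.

Standard divisor 259895/36 ≈ 7219.306; standard quotas: Red 10.266, Blue 5.525, Green 9.440, Gold 6.208, Silver 4.561.
Rounding to the nearest integer gives Red 10, Blue 6, Green 9, Gold 6, Silver 5 — total 36, matching the house size, so no adjustment is needed.

Red 10, Blue 6, Green 9, Gold 6, Silver 5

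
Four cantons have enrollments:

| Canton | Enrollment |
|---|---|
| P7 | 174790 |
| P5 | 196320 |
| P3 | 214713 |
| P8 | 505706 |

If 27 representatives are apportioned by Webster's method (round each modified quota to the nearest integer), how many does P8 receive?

13

Standard divisor 1091529/27 ≈ 40427; standard quotas: P7 4.324, P5 4.856, P3 5.311, P8 12.509.
Rounding to the nearest integer gives P7 4, P5 5, P3 5, P8 13 — total 27, matching the house size, so no adjustment is needed.
P8 receives 13.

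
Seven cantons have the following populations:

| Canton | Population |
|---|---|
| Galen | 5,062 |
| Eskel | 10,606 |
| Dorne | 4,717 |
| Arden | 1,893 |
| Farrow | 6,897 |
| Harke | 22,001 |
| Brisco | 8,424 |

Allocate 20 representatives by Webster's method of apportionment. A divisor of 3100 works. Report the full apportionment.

With modified divisor 3100: modified quotas Galen 1.633, Eskel 3.421, Dorne 1.522, Arden 0.611, Farrow 2.225, Harke 7.097, Brisco 2.717.
Rounding to the nearest integer: Galen 2, Eskel 3, Dorne 2, Arden 1, Farrow 2, Harke 7, Brisco 3 (total 20).

Galen: 2; Eskel: 3; Dorne: 2; Arden: 1; Farrow: 2; Harke: 7; Brisco: 3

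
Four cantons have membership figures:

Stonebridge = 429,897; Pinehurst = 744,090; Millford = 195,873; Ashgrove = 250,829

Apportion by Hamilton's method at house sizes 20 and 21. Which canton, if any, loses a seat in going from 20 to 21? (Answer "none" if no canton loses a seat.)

At 20 seats: Stonebridge 5, Pinehurst 9, Millford 3, Ashgrove 3.
At 21 seats: Stonebridge 6, Pinehurst 10, Millford 2, Ashgrove 3.
Millford drops from 3 to 2.

Millford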